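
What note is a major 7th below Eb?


Working:
A 7th spans 7 letter names, so from E we land on F
A major 7th = 11 semitones below Eb
Spell F at that pitch: Fb
= Fb


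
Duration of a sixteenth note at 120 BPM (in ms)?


Let's work it out.
One quarter-note beat = 60000 / BPM = 60000 / 120 ms
Sixteenth note = 1/4 × quarter note
Duration = 1/4 × 60000 / 120 = 15000 / 120
= 125.0 ms


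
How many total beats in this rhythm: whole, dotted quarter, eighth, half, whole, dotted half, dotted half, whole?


Let's work it out.
Beat values:
  whole = 4 beats
  dotted quarter = 1.5 beats
  eighth = 0.5 beats
  half = 2 beats
  whole = 4 beats
  dotted half = 3 beats
  dotted half = 3 beats
  whole = 4 beats
Sum = 4 + 1.5 + 0.5 + 2 + 4 + 3 + 3 + 4
= 22 beats


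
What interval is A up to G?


Step by step:
Letter names: A → G spans 7 letter names → a 7th
Semitones: A → G = 10 half-steps
A 7th of 10 semitones is a minor 7th
= minor 7th


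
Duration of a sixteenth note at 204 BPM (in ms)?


Reasoning:
One quarter-note beat = 60000 / BPM = 60000 / 204 ms
Sixteenth note = 1/4 × quarter note
Duration = 1/4 × 60000 / 204 = 15000 / 204
= 73.5 ms


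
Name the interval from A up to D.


Solution.
Letter names: A → D spans 4 letter names → a 4th
Semitones: A → D = 5 half-steps
A 4th of 5 semitones is a perfect 4th
= perfect 4th


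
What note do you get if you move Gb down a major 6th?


Solution.
major 6th: 6 letter names, 9 semitones
Letter: G - 5 → B
Pitch: Gb - 9 semitones, spelled as a B → Bbb
= Bbb


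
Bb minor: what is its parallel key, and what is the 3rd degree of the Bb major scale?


Step by step:
Parallel keys share the same tonic but differ in mode
Bb minor → parallel is Bb major
Bb major scale: Bb C D Eb F G A
= Bb major; 3rd degree = D


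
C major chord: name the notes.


Solution.
Major triad = root + major 3rd (4 semitones) + perfect 5th (7 semitones)
A triad on C stacks thirds, so the chord tones use letter names C-E-G
Root: C
Major 3rd above C: E
Perfect 5th above C: G
Chord = C E G


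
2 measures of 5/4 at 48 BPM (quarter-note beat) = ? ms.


Step by step:
Quarter-note beat duration = 60000 / 48 ms
Beats per measure (5/4) = 5
One measure = 5 × 60000 / 48 = 300000 / 48 ms
2 measures = 2 × 300000 / 48 = 600000 / 48
= 12500.0 ms


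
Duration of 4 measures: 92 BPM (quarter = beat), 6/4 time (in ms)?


Solution.
Quarter-note beat duration = 60000 / 92 ms
Beats per measure (6/4) = 6
One measure = 6 × 60000 / 92 = 360000 / 92 ms
4 measures = 4 × 360000 / 92 = 1440000 / 92
= 15652.2 ms


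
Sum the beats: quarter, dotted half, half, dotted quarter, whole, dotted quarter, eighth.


Beat values:
  quarter = 1 beat
  dotted half = 3 beats
  half = 2 beats
  dotted quarter = 1.5 beats
  whole = 4 beats
  dotted quarter = 1.5 beats
  eighth = 0.5 beats
Sum = 1 + 3 + 2 + 1.5 + 4 + 1.5 + 0.5
= 13.5 beats


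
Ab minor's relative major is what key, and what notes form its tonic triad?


The relative major shares the key signature and is a minor 3rd above the minor tonic
A minor 3rd above Ab is Cb
→ relative major of Ab minor is Cb major
Tonic triad of Cb major = root + major 3rd + perfect 5th = Cb Eb Gb
= Cb major; triad = Cb Eb Gb


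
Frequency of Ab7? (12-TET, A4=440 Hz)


Step by step:
f = 440 × 2^(n/12) where n = semitones from A4
Ab7: 35 semitones from A4
f = 440 × 2^(35/12)
f = 3322.44 Hz


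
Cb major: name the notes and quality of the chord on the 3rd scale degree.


Step by step:
Cb major scale: Cb Db Eb Fb Gb Ab Bb
Diatonic triad on degree 3 stacks scale notes 3, 5, 7: Eb Gb Bb
Eb→Gb = 3 semitones; Eb→Bb = 7 semitones → minor triad
= Eb Gb Bb (minor)


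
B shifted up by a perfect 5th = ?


perfect 5th: 5 letter names, 7 semitones
Letter: B + 4 → F
Pitch: B + 7 semitones, spelled as an F → F#
= F#


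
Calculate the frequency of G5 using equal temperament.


Step by step:
f = 440 × 2^(n/12) where n = semitones from A4
G5: 10 semitones from A4
f = 440 × 2^(10/12)
f = 783.99 Hz


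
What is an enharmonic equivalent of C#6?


Working:
Enharmonic notes sound the same pitch but are spelled with different letter names
C# and Db name the same pitch class
= Db6


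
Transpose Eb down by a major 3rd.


Step by step:
major 3rd: 3 letter names, 4 semitones
Letter: E - 2 → C
Pitch: Eb - 4 semitones, spelled as a C → Cb
= Cb


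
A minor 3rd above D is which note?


Solution.
A 3rd spans 3 letter names, so from D we land on F
A minor 3rd = 3 semitones above D
Spell F at that pitch: F
= F


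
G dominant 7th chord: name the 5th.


Solution.
Dominant 7th chord = root + major 3rd + perfect 5th + minor 7th
Seventh chords stack in thirds, so the letter names are G-B-D-F
Root: G
Major 3rd above G: B
Perfect 5th above G: D
Minor 7th above G: F
The 5th = D


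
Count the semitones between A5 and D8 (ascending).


Working:
Absolute semitone position = octave×12 + chromatic position
A5: 5×12 + 9 = 69
D8: 8×12 + 2 = 98
Difference = 98 - 69 = 29
= 29 semitones


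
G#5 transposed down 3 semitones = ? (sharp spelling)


Step by step:
G#5: chromatic position 8 in octave 5 → absolute = 5×12 + 8 = 68
Transpose down 3: 68 - 3 = 65
65 = 5×12 + 5 → F in octave 5
Result = F5


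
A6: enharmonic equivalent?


Working:
Enharmonic notes sound the same pitch but are spelled with different letter names
A and G## name the same pitch class
= G##6


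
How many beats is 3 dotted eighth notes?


Solution.
Base eighth note = 1/2 beats
Dot 1 adds half the previous value: +1/4
One dotted eighth = 1/2 + 1/4 = 3/4
3 of them = 3 × 3/4 = 9/4
= 9/4 beats


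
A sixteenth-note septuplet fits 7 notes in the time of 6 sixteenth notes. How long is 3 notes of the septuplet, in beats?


Reasoning:
Septuplet: 7 notes occupy the space of 6 sixteenth notes
Space = 6 × 1/4 = 3/2 beats
Each septuplet note = 3/2 / 7 = 3/14 beats
3 notes = 3 × 3/14 = 9/14
= 9/14 beats


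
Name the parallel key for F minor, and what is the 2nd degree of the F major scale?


Let's work it out.
Parallel keys share the same tonic but differ in mode
F minor → parallel is F major
F major scale: F G A Bb C D E
= F major; 2nd degree = G


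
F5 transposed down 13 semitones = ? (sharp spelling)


Working:
F5: chromatic position 5 in octave 5 → absolute = 5×12 + 5 = 65
Transpose down 13: 65 - 13 = 52
52 = 4×12 + 4 → E in octave 4
Result = E4


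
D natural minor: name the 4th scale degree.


Let's work it out.
Natural minor scale pattern: W-H-W-W-H-W-W (2-1-2-2-1-2-2 semitones)
Starting from D:
  D + 2 semitones → E
  E + 1 semitone → F
  F + 2 semitones → G
  G + 2 semitones → A
  A + 1 semitone → Bb
  Bb + 2 semitones → C
  C + 2 semitones → D
Scale: D E F G A Bb C
Degree 4 = G


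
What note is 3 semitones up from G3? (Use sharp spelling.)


Solution.
G3: chromatic position 7 in octave 3 → absolute = 3×12 + 7 = 43
Transpose up 3: 43 + 3 = 46
46 = 3×12 + 10 → A# in octave 3
Result = A#3


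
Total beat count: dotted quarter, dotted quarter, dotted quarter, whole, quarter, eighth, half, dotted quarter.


Beat values:
  dotted quarter = 1.5 beats
  dotted quarter = 1.5 beats
  dotted quarter = 1.5 beats
  whole = 4 beats
  quarter = 1 beat
  eighth = 0.5 beats
  half = 2 beats
  dotted quarter = 1.5 beats
Sum = 1.5 + 1.5 + 1.5 + 4 + 1 + 0.5 + 2 + 1.5
= 13.5 beats


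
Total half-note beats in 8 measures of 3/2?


Let's work it out.
Time signature 3/2: the bottom number 2 means the half note gets one count
The top number 3 means 3 half-note beats per measure
Total = 3 × 8 measures
= 24 half-note beats


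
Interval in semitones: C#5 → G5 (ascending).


Absolute semitone position = octave×12 + chromatic position
C#5: 5×12 + 1 = 61
G5: 5×12 + 7 = 67
Difference = 67 - 61 = 6
= 6 semitones


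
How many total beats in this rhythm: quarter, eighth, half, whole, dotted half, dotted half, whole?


Solution.
Beat values:
  quarter = 1 beat
  eighth = 0.5 beats
  half = 2 beats
  whole = 4 beats
  dotted half = 3 beats
  dotted half = 3 beats
  whole = 4 beats
Sum = 1 + 0.5 + 2 + 4 + 3 + 3 + 4
= 17.5 beats


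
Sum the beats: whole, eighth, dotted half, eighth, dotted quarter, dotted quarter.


Let's work it out.
Beat values:
  whole = 4 beats
  eighth = 0.5 beats
  dotted half = 3 beats
  eighth = 0.5 beats
  dotted quarter = 1.5 beats
  dotted quarter = 1.5 beats
Sum = 4 + 0.5 + 3 + 0.5 + 1.5 + 1.5
= 11 beats


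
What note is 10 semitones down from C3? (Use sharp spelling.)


Step by step:
C3: chromatic position 0 in octave 3 → absolute = 3×12 + 0 = 36
Transpose down 10: 36 - 10 = 26
26 = 2×12 + 2 → D in octave 2
Result = D2


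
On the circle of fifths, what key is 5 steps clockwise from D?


Step by step:
Each clockwise step on the circle of fifths moves up a perfect 5th
From D: D → A → E → B → F#/Gb → Db
= Db


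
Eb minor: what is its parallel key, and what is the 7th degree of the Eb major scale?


Solution.
Parallel keys share the same tonic but differ in mode
Eb minor → parallel is Eb major
Eb major scale: Eb F G Ab Bb C D
= Eb major; 7th degree = D


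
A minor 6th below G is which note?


A 6th spans 6 letter names, so from G we land on B
A minor 6th = 8 semitones below G
Spell B at that pitch: B
= B


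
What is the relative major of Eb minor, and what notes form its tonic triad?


Step by step:
The relative major shares the key signature and is a minor 3rd above the minor tonic
A minor 3rd above Eb is Gb
→ relative major of Eb minor is Gb major
Tonic triad of Gb major = root + major 3rd + perfect 5th = Gb Bb Db
= Gb major; triad = Gb Bb Db


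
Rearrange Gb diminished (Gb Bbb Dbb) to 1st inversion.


Working:
Root position: Gb Bbb Dbb
1st inversion: move root up an octave
Bass note: Bbb
Notes (bottom to top) = Bbb Dbb Gb


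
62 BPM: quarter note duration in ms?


Step by step:
One quarter-note beat = 60000 / BPM = 60000 / 62 ms
Duration = 60000 / 62
= 967.7 ms


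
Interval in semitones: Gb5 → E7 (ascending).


Working:
Absolute semitone position = octave×12 + chromatic position
Gb5: 5×12 + 6 = 66
E7: 7×12 + 4 = 88
Difference = 88 - 66 = 22
= 22 semitones


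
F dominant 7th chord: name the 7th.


Step by step:
Dominant 7th chord = root + major 3rd + perfect 5th + minor 7th
Seventh chords stack in thirds, so the letter names are F-A-C-E
Root: F
Major 3rd above F: A
Perfect 5th above F: C
Minor 7th above F: Eb
The 7th = Eb


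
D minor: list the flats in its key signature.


Reasoning:
Flat minor keys: A(0), D(1), G(2), C(3), F(4), Bb(5), Eb(6), Ab(7)
D minor has 1 flat
Order of flats: Bb Eb Ab Db Gb Cb Fb → first 1: Bb
= Bb


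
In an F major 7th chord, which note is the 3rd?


Reasoning:
Major 7th chord = root + major 3rd + perfect 5th + major 7th
Seventh chords stack in thirds, so the letter names are F-A-C-E
Root: F
Major 3rd above F: A
Perfect 5th above F: C
Major 7th above F: E
The 3rd = A


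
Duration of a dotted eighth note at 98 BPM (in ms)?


Reasoning:
One quarter-note beat = 60000 / BPM = 60000 / 98 ms
Dotted eighth note = 3/4 × quarter note
Duration = 3/4 × 60000 / 98 = 45000 / 98
= 459.2 ms


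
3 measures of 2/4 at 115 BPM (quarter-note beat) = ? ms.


Solution.
Quarter-note beat duration = 60000 / 115 ms
Beats per measure (2/4) = 2
One measure = 2 × 60000 / 115 = 120000 / 115 ms
3 measures = 3 × 120000 / 115 = 360000 / 115
= 3130.4 ms


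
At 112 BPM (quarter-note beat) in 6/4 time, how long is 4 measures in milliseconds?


Quarter-note beat duration = 60000 / 112 ms
Beats per measure (6/4) = 6
One measure = 6 × 60000 / 112 = 360000 / 112 ms
4 measures = 4 × 360000 / 112 = 1440000 / 112
= 12857.1 ms


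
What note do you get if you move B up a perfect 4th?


perfect 4th: 4 letter names, 5 semitones
Letter: B + 3 → E
Pitch: B + 5 semitones, spelled as an E → E
= E


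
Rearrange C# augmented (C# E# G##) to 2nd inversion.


Solution.
Root position: C# E# G##
2nd inversion: move root and 3rd up an octave
Bass note: G##
Notes (bottom to top) = G## C# E#


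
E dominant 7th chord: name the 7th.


Dominant 7th chord = root + major 3rd + perfect 5th + minor 7th
Seventh chords stack in thirds, so the letter names are E-G-B-D
Root: E
Major 3rd above E: G#
Perfect 5th above E: B
Minor 7th above E: D
The 7th = D


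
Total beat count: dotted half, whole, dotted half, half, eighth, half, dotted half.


Solution.
Beat values:
  dotted half = 3 beats
  whole = 4 beats
  dotted half = 3 beats
  half = 2 beats
  eighth = 0.5 beats
  half = 2 beats
  dotted half = 3 beats
Sum = 3 + 4 + 3 + 2 + 0.5 + 2 + 3
= 17.5 beats


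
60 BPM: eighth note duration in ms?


Working:
One quarter-note beat = 60000 / BPM = 60000 / 60 ms
Eighth note = 1/2 × quarter note
Duration = 1/2 × 60000 / 60 = 30000 / 60
= 500.0 ms


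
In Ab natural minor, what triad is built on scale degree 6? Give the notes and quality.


Let's work it out.
Ab natural minor scale: Ab Bb Cb Db Eb Fb Gb
Diatonic triad on degree 6 stacks scale notes 6, 1, 3: Fb Ab Cb
Fb→Ab = 4 semitones; Fb→Cb = 7 semitones → major triad
= Fb Ab Cb (major)


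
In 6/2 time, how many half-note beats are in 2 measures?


Time signature 6/2: the bottom number 2 means the half note gets one count
The top number 6 means 6 half-note beats per measure
Total = 6 × 2 measures
= 12 half-note beats


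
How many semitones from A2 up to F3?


Step by step:
Absolute semitone position = octave×12 + chromatic position
A2: 2×12 + 9 = 33
F3: 3×12 + 5 = 41
Difference = 41 - 33 = 8
= 8 semitones


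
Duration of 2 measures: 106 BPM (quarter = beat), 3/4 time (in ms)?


Let's work it out.
Quarter-note beat duration = 60000 / 106 ms
Beats per measure (3/4) = 3
One measure = 3 × 60000 / 106 = 180000 / 106 ms
2 measures = 2 × 180000 / 106 = 360000 / 106
= 3396.2 ms


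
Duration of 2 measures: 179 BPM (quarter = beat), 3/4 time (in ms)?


Quarter-note beat duration = 60000 / 179 ms
Beats per measure (3/4) = 3
One measure = 3 × 60000 / 179 = 180000 / 179 ms
2 measures = 2 × 180000 / 179 = 360000 / 179
= 2011.2 ms


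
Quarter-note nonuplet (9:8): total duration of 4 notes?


Reasoning:
Nonuplet: 9 notes occupy the space of 8 quarter notes
Space = 8 × 1 = 8 beats
Each nonuplet note = 8 / 9 = 8/9 beats
4 notes = 4 × 8/9 = 32/9
= 32/9 beats


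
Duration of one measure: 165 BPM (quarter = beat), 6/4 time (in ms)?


Working:
Quarter-note beat duration = 60000 / 165 ms
Beats per measure (6/4) = 6
One measure = 6 × 60000 / 165 = 360000 / 165 ms
= 2181.8 ms


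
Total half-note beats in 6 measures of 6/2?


Time signature 6/2: the bottom number 2 means the half note gets one count
The top number 6 means 6 half-note beats per measure
Total = 6 × 6 measures
= 36 half-note beats


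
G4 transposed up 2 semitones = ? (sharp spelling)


Step by step:
G4: chromatic position 7 in octave 4 → absolute = 4×12 + 7 = 55
Transpose up 2: 55 + 2 = 57
57 = 4×12 + 9 → A in octave 4
Result = A4


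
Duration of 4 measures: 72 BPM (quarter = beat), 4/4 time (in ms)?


Working:
Quarter-note beat duration = 60000 / 72 ms
Beats per measure (4/4) = 4
One measure = 4 × 60000 / 72 = 240000 / 72 ms
4 measures = 4 × 240000 / 72 = 960000 / 72
= 13333.3 ms


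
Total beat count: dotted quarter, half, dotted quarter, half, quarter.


Solution.
Beat values:
  dotted quarter = 1.5 beats
  half = 2 beats
  dotted quarter = 1.5 beats
  half = 2 beats
  quarter = 1 beat
Sum = 1.5 + 2 + 1.5 + 2 + 1
= 8 beats


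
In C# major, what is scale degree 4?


Major scale pattern: W-W-H-W-W-W-H (2-2-1-2-2-2-1 semitones)
Starting from C#:
  C# + 2 semitones → D#
  D# + 2 semitones → E#
  E# + 1 semitone → F#
  F# + 2 semitones → G#
  G# + 2 semitones → A#
  A# + 2 semitones → B#
  B# + 1 semitone → C#
Scale: C# D# E# F# G# A# B#
Degree 4 = F#


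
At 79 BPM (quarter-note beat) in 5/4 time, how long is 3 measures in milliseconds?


Let's work it out.
Quarter-note beat duration = 60000 / 79 ms
Beats per measure (5/4) = 5
One measure = 5 × 60000 / 79 = 300000 / 79 ms
3 measures = 3 × 300000 / 79 = 900000 / 79
= 11392.4 ms


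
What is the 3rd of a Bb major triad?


Working:
Major triad = root + major 3rd (4 semitones) + perfect 5th (7 semitones)
A triad on Bb stacks thirds, so the chord tones use letter names B-D-F
Root: Bb
Major 3rd above Bb: D
Perfect 5th above Bb: F
The 3rd = D


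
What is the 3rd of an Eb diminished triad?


Step by step:
Diminished triad = root + minor 3rd (3 semitones) + diminished 5th (6 semitones)
A triad on Eb stacks thirds, so the chord tones use letter names E-G-B
Root: Eb
Minor 3rd above Eb: Gb
Diminished 5th above Eb: Bbb
The 3rd = Gb


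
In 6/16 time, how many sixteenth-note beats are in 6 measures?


Let's work it out.
Time signature 6/16: the bottom number 16 means the sixteenth note gets one count
The top number 6 means 6 sixteenth-note beats per measure
Total = 6 × 6 measures
= 36 sixteenth-note beats


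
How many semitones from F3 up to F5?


Let's work it out.
Absolute semitone position = octave×12 + chromatic position
F3: 3×12 + 5 = 41
F5: 5×12 + 5 = 65
Difference = 65 - 41 = 24
= 24 semitones


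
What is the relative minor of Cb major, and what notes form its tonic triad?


Working:
The relative minor shares the major's key signature and starts on its 6th degree
6th degree = a major 6th above the tonic; a major 6th above Cb is Ab
→ relative minor of Cb major is Ab minor
Tonic triad of Ab minor = root + minor 3rd + perfect 5th = Ab Cb Eb
= Ab minor; triad = Ab Cb Eb


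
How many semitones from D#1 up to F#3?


Step by step:
Absolute semitone position = octave×12 + chromatic position
D#1: 1×12 + 3 = 15
F#3: 3×12 + 6 = 42
Difference = 42 - 15 = 27
= 27 semitones


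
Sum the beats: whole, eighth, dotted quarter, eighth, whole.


Working:
Beat values:
  whole = 4 beats
  eighth = 0.5 beats
  dotted quarter = 1.5 beats
  eighth = 0.5 beats
  whole = 4 beats
Sum = 4 + 0.5 + 1.5 + 0.5 + 4
= 10.5 beats


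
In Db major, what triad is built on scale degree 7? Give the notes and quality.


Let's work it out.
Db major scale: Db Eb F Gb Ab Bb C
Diatonic triad on degree 7 stacks scale notes 7, 2, 4: C Eb Gb
C→Eb = 3 semitones; C→Gb = 6 semitones → diminished triad
= C Eb Gb (diminished)


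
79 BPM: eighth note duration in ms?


Step by step:
One quarter-note beat = 60000 / BPM = 60000 / 79 ms
Eighth note = 1/2 × quarter note
Duration = 1/2 × 60000 / 79 = 30000 / 79
= 379.7 ms


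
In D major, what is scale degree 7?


Major scale pattern: W-W-H-W-W-W-H (2-2-1-2-2-2-1 semitones)
Starting from D:
  D + 2 semitones → E
  E + 2 semitones → F#
  F# + 1 semitone → G
  G + 2 semitones → A
  A + 2 semitones → B
  B + 2 semitones → C#
  C# + 1 semitone → D
Scale: D E F# G A B C#
Degree 7 = C#


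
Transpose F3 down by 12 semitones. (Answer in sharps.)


Step by step:
F3: chromatic position 5 in octave 3 → absolute = 3×12 + 5 = 41
Transpose down 12: 41 - 12 = 29
29 = 2×12 + 5 → F in octave 2
Result = F2


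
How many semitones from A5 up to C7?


Absolute semitone position = octave×12 + chromatic position
A5: 5×12 + 9 = 69
C7: 7×12 + 0 = 84
Difference = 84 - 69 = 15
= 15 semitones


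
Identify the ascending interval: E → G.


Letter names: E → G spans 3 letter names → a 3rd
Semitones: E → G = 3 half-steps
A 3rd of 3 semitones is a minor 3rd
= minor 3rd


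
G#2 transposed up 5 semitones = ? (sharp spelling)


Solution.
G#2: chromatic position 8 in octave 2 → absolute = 2×12 + 8 = 32
Transpose up 5: 32 + 5 = 37
37 = 3×12 + 1 → C# in octave 3
Result = C#3


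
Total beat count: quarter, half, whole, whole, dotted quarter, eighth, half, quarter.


Solution.
Beat values:
  quarter = 1 beat
  half = 2 beats
  whole = 4 beats
  whole = 4 beats
  dotted quarter = 1.5 beats
  eighth = 0.5 beats
  half = 2 beats
  quarter = 1 beat
Sum = 1 + 2 + 4 + 4 + 1.5 + 0.5 + 2 + 1
= 16 beats


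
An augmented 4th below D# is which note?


Step by step:
A 4th spans 4 letter names, so from D we land on A
An augmented 4th = 6 semitones below D#
Spell A at that pitch: A
= A


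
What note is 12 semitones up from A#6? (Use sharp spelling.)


Reasoning:
A#6: chromatic position 10 in octave 6 → absolute = 6×12 + 10 = 82
Transpose up 12: 82 + 12 = 94
94 = 7×12 + 10 → A# in octave 7
Result = A#7


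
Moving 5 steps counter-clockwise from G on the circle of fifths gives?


Each counter-clockwise step moves down a perfect 5th (= up a perfect 4th)
From G: G → C → F → Bb → Eb → Ab
= Ab


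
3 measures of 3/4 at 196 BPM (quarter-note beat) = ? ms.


Reasoning:
Quarter-note beat duration = 60000 / 196 ms
Beats per measure (3/4) = 3
One measure = 3 × 60000 / 196 = 180000 / 196 ms
3 measures = 3 × 180000 / 196 = 540000 / 196
= 2755.1 ms


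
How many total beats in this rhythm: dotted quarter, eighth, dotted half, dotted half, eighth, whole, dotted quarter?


Beat values:
  dotted quarter = 1.5 beats
  eighth = 0.5 beats
  dotted half = 3 beats
  dotted half = 3 beats
  eighth = 0.5 beats
  whole = 4 beats
  dotted quarter = 1.5 beats
Sum = 1.5 + 0.5 + 3 + 3 + 0.5 + 4 + 1.5
= 14 beats


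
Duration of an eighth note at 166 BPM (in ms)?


Reasoning:
One quarter-note beat = 60000 / BPM = 60000 / 166 ms
Eighth note = 1/2 × quarter note
Duration = 1/2 × 60000 / 166 = 30000 / 166
= 180.7 ms


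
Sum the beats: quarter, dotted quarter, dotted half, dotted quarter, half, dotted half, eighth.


Reasoning:
Beat values:
  quarter = 1 beat
  dotted quarter = 1.5 beats
  dotted half = 3 beats
  dotted quarter = 1.5 beats
  half = 2 beats
  dotted half = 3 beats
  eighth = 0.5 beats
Sum = 1 + 1.5 + 3 + 1.5 + 2 + 3 + 0.5
= 12.5 beats


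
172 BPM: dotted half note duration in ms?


Step by step:
One quarter-note beat = 60000 / BPM = 60000 / 172 ms
Dotted half note = 3 × quarter note
Duration = 3 × 60000 / 172 = 180000 / 172
= 1046.5 ms


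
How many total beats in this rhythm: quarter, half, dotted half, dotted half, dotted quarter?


Step by step:
Beat values:
  quarter = 1 beat
  half = 2 beats
  dotted half = 3 beats
  dotted half = 3 beats
  dotted quarter = 1.5 beats
Sum = 1 + 2 + 3 + 3 + 1.5
= 10.5 beats


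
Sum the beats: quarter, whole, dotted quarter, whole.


Beat values:
  quarter = 1 beat
  whole = 4 beats
  dotted quarter = 1.5 beats
  whole = 4 beats
Sum = 1 + 4 + 1.5 + 4
= 10.5 beats


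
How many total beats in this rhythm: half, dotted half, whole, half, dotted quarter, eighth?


Step by step:
Beat values:
  half = 2 beats
  dotted half = 3 beats
  whole = 4 beats
  half = 2 beats
  dotted quarter = 1.5 beats
  eighth = 0.5 beats
Sum = 2 + 3 + 4 + 2 + 1.5 + 0.5
= 13 beats


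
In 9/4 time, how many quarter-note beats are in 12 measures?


Time signature 9/4: the bottom number 4 means the quarter note gets one count
The top number 9 means 9 quarter-note beats per measure
Total = 9 × 12 measures
= 108 quarter-note beats


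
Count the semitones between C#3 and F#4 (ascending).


Absolute semitone position = octave×12 + chromatic position
C#3: 3×12 + 1 = 37
F#4: 4×12 + 6 = 54
Difference = 54 - 37 = 17
= 17 semitones


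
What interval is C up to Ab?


Let's work it out.
Letter names: C → A spans 6 letter names → a 6th
Semitones: C → Ab = 8 half-steps
A 6th of 8 semitones is a minor 6th
= minor 6th


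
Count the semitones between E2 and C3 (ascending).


Let's work it out.
Absolute semitone position = octave×12 + chromatic position
E2: 2×12 + 4 = 28
C3: 3×12 + 0 = 36
Difference = 36 - 28 = 8
= 8 semitones


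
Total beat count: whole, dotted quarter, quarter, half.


Let's work it out.
Beat values:
  whole = 4 beats
  dotted quarter = 1.5 beats
  quarter = 1 beat
  half = 2 beats
Sum = 4 + 1.5 + 1 + 2
= 8.5 beats


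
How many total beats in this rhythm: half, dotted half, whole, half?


Solution.
Beat values:
  half = 2 beats
  dotted half = 3 beats
  whole = 4 beats
  half = 2 beats
Sum = 2 + 3 + 4 + 2
= 11 beats


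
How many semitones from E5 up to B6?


Let's work it out.
Absolute semitone position = octave×12 + chromatic position
E5: 5×12 + 4 = 64
B6: 6×12 + 11 = 83
Difference = 83 - 64 = 19
= 19 semitones


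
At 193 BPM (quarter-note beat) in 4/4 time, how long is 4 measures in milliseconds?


Let's work it out.
Quarter-note beat duration = 60000 / 193 ms
Beats per measure (4/4) = 4
One measure = 4 × 60000 / 193 = 240000 / 193 ms
4 measures = 4 × 240000 / 193 = 960000 / 193
= 4974.1 ms


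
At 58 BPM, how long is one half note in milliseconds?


One quarter-note beat = 60000 / BPM = 60000 / 58 ms
Half note = 2 × quarter note
Duration = 2 × 60000 / 58 = 120000 / 58
= 2069.0 ms


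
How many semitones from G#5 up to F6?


Let's work it out.
Absolute semitone position = octave×12 + chromatic position
G#5: 5×12 + 8 = 68
F6: 6×12 + 5 = 77
Difference = 77 - 68 = 9
= 9 semitones


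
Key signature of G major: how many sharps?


Step by step:
Sharp major keys follow the circle of fifths: C(0), G(1), D(2), A(3), E(4), B(5), F#(6), C#(7)
G major has 1 sharp
Order of sharps: F# C# G# D# A# E# B# → first 1: F#
= 1 sharp


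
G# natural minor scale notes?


Solution.
Natural minor scale pattern: W-H-W-W-H-W-W (2-1-2-2-1-2-2 semitones)
Starting from G#:
  G# + 2 semitones → A#
  A# + 1 semitone → B
  B + 2 semitones → C#
  C# + 2 semitones → D#
  D# + 1 semitone → E
  E + 2 semitones → F#
  F# + 2 semitones → G#
Scale = G# A# B C# D# E F#


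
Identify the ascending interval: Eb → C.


Step by step:
Letter names: E → C spans 6 letter names → a 6th
Semitones: Eb → C = 9 half-steps
A 6th of 9 semitones is a major 6th
= major 6th


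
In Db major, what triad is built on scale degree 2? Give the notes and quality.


Db major scale: Db Eb F Gb Ab Bb C
Diatonic triad on degree 2 stacks scale notes 2, 4, 6: Eb Gb Bb
Eb→Gb = 3 semitones; Eb→Bb = 7 semitones → minor triad
= Eb Gb Bb (minor)


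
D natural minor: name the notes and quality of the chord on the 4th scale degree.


Reasoning:
D natural minor scale: D E F G A Bb C
Diatonic triad on degree 4 stacks scale notes 4, 6, 1: G Bb D
G→Bb = 3 semitones; G→D = 7 semitones → minor triad
= G Bb D (minor)


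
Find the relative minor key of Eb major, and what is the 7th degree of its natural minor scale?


Reasoning:
The relative minor shares the major's key signature and starts on its 6th degree
6th degree = a major 6th above the tonic; a major 6th above Eb is C
→ relative minor of Eb major is C minor
C natural minor scale: C D Eb F G Ab Bb
= C minor; 7th degree = Bb


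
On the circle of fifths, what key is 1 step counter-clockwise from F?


Step by step:
Each counter-clockwise step moves down a perfect 5th (= up a perfect 4th)
From F: F → Bb
= Bb


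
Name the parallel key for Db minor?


Working:
Parallel keys share the same tonic but differ in mode
Db minor → parallel is Db major
= Db major


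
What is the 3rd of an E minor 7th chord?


Solution.
Minor 7th chord = root + minor 3rd + perfect 5th + minor 7th
Seventh chords stack in thirds, so the letter names are E-G-B-D
Root: E
Minor 3rd above E: G
Perfect 5th above E: B
Minor 7th above E: D
The 3rd = G


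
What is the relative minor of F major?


The relative minor shares the major's key signature and starts on its 6th degree
6th degree = a major 6th above the tonic; a major 6th above F is D
→ relative minor of F major is D minor
= D minor


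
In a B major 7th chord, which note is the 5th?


Step by step:
Major 7th chord = root + major 3rd + perfect 5th + major 7th
Seventh chords stack in thirds, so the letter names are B-D-F-A
Root: B
Major 3rd above B: D#
Perfect 5th above B: F#
Major 7th above B: A#
The 5th = F#


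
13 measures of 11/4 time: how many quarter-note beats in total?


Working:
Time signature 11/4: the bottom number 4 means the quarter note gets one count
The top number 11 means 11 quarter-note beats per measure
Total = 11 × 13 measures
= 143 quarter-note beats


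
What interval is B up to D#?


Letter names: B → D spans 3 letter names → a 3rd
Semitones: B → D# = 4 half-steps
A 3rd of 4 semitones is a major 3rd
= major 3rd


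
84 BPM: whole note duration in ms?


Step by step:
One quarter-note beat = 60000 / BPM = 60000 / 84 ms
Whole note = 4 × quarter note
Duration = 4 × 60000 / 84 = 240000 / 84
= 2857.1 ms


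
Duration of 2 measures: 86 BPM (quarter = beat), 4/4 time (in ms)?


Quarter-note beat duration = 60000 / 86 ms
Beats per measure (4/4) = 4
One measure = 4 × 60000 / 86 = 240000 / 86 ms
2 measures = 2 × 240000 / 86 = 480000 / 86
= 5581.4 ms


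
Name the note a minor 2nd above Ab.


A 2nd spans 2 letter names, so from A we land on B
A minor 2nd = 1 semitone above Ab
Spell B at that pitch: Bbb
= Bbb


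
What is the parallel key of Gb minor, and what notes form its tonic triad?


Step by step:
Parallel keys share the same tonic but differ in mode
Gb minor → parallel is Gb major
Tonic triad of Gb major = Gb Bb Db
= Gb major; triad = Gb Bb Db


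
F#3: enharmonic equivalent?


Solution.
Enharmonic notes sound the same pitch but are spelled with different letter names
F# and Gb name the same pitch class
= Gb3


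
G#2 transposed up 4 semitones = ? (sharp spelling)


Reasoning:
G#2: chromatic position 8 in octave 2 → absolute = 2×12 + 8 = 32
Transpose up 4: 32 + 4 = 36
36 = 3×12 + 0 → C in octave 3
Result = C3


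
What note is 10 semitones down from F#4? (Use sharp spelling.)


Working:
F#4: chromatic position 6 in octave 4 → absolute = 4×12 + 6 = 54
Transpose down 10: 54 - 10 = 44
44 = 3×12 + 8 → G# in octave 3
Result = G#3


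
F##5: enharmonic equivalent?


Step by step:
Enharmonic notes sound the same pitch but are spelled with different letter names
F## and G name the same pitch class
= G5


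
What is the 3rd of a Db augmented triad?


Augmented triad = root + major 3rd (4 semitones) + augmented 5th (8 semitones)
A triad on Db stacks thirds, so the chord tones use letter names D-F-A
Root: Db
Major 3rd above Db: F
Augmented 5th above Db: A
The 3rd = F


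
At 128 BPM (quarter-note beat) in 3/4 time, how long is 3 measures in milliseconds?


Quarter-note beat duration = 60000 / 128 ms
Beats per measure (3/4) = 3
One measure = 3 × 60000 / 128 = 180000 / 128 ms
3 measures = 3 × 180000 / 128 = 540000 / 128
= 4218.8 ms


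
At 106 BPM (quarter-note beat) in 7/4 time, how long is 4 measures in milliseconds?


Step by step:
Quarter-note beat duration = 60000 / 106 ms
Beats per measure (7/4) = 7
One measure = 7 × 60000 / 106 = 420000 / 106 ms
4 measures = 4 × 420000 / 106 = 1680000 / 106
= 15849.1 ms


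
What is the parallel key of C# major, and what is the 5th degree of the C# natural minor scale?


Step by step:
Parallel keys share the same tonic but differ in mode
C# major → parallel is C# minor
C# natural minor scale: C# D# E F# G# A B
= C# minor; 5th degree = G#


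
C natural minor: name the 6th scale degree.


Natural minor scale pattern: W-H-W-W-H-W-W (2-1-2-2-1-2-2 semitones)
Starting from C:
  C + 2 semitones → D
  D + 1 semitone → Eb
  Eb + 2 semitones → F
  F + 2 semitones → G
  G + 1 semitone → Ab
  Ab + 2 semitones → Bb
  Bb + 2 semitones → C
Scale: C D Eb F G Ab Bb
Degree 6 = Ab


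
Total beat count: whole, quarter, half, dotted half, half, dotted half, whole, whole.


Beat values:
  whole = 4 beats
  quarter = 1 beat
  half = 2 beats
  dotted half = 3 beats
  half = 2 beats
  dotted half = 3 beats
  whole = 4 beats
  whole = 4 beats
Sum = 4 + 1 + 2 + 3 + 2 + 3 + 4 + 4
= 23 beats


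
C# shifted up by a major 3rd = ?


Solution.
major 3rd: 3 letter names, 4 semitones
Letter: C + 2 → E
Pitch: C# + 4 semitones, spelled as an E → E#
= E#


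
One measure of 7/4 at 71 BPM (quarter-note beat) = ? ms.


Working:
Quarter-note beat duration = 60000 / 71 ms
Beats per measure (7/4) = 7
One measure = 7 × 60000 / 71 = 420000 / 71 ms
= 5915.5 ms


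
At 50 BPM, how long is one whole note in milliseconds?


Solution.
One quarter-note beat = 60000 / BPM = 60000 / 50 ms
Whole note = 4 × quarter note
Duration = 4 × 60000 / 50 = 240000 / 50
= 4800.0 ms


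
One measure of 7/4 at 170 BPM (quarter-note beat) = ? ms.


Working:
Quarter-note beat duration = 60000 / 170 ms
Beats per measure (7/4) = 7
One measure = 7 × 60000 / 170 = 420000 / 170 ms
= 2470.6 ms


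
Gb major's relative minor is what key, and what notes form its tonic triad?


The relative minor shares the major's key signature and starts on its 6th degree
6th degree = a major 6th above the tonic; a major 6th above Gb is Eb
→ relative minor of Gb major is Eb minor
Tonic triad of Eb minor = root + minor 3rd + perfect 5th = Eb Gb Bb
= Eb minor; triad = Eb Gb Bb


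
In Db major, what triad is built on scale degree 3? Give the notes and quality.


Db major scale: Db Eb F Gb Ab Bb C
Diatonic triad on degree 3 stacks scale notes 3, 5, 7: F Ab C
F→Ab = 3 semitones; F→C = 7 semitones → minor triad
= F Ab C (minor)


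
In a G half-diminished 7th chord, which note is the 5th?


Step by step:
Half-diminished 7th chord = root + minor 3rd + diminished 5th + minor 7th
Seventh chords stack in thirds, so the letter names are G-B-D-F
Root: G
Minor 3rd above G: Bb
Diminished 5th above G: Db
Minor 7th above G: F
The 5th = Db


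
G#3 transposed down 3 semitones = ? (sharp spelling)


Step by step:
G#3: chromatic position 8 in octave 3 → absolute = 3×12 + 8 = 44
Transpose down 3: 44 - 3 = 41
41 = 3×12 + 5 → F in octave 3
Result = F3


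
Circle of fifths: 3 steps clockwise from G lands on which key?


Step by step:
Each clockwise step on the circle of fifths moves up a perfect 5th
From G: G → D → A → E
= E


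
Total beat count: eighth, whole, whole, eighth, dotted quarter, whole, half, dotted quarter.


Let's work it out.
Beat values:
  eighth = 0.5 beats
  whole = 4 beats
  whole = 4 beats
  eighth = 0.5 beats
  dotted quarter = 1.5 beats
  whole = 4 beats
  half = 2 beats
  dotted quarter = 1.5 beats
Sum = 0.5 + 4 + 4 + 0.5 + 1.5 + 4 + 2 + 1.5
= 18 beats


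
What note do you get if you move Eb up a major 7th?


Reasoning:
major 7th: 7 letter names, 11 semitones
Letter: E + 6 → D
Pitch: Eb + 11 semitones, spelled as a D → D
= D


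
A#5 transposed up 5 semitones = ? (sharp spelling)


Let's work it out.
A#5: chromatic position 10 in octave 5 → absolute = 5×12 + 10 = 70
Transpose up 5: 70 + 5 = 75
75 = 6×12 + 3 → D# in octave 6
Result = D#6


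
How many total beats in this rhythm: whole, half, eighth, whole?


Beat values:
  whole = 4 beats
  half = 2 beats
  eighth = 0.5 beats
  whole = 4 beats
Sum = 4 + 2 + 0.5 + 4
= 10.5 beats


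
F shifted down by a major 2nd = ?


Solution.
major 2nd: 2 letter names, 2 semitones
Letter: F - 1 → E
Pitch: F - 2 semitones, spelled as an E → Eb
= Eb


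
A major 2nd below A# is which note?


Let's work it out.
A 2nd spans 2 letter names, so from A we land on G
A major 2nd = 2 semitones below A#
Spell G at that pitch: G#
= G#


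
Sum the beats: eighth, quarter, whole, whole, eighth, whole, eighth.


Solution.
Beat values:
  eighth = 0.5 beats
  quarter = 1 beat
  whole = 4 beats
  whole = 4 beats
  eighth = 0.5 beats
  whole = 4 beats
  eighth = 0.5 beats
Sum = 0.5 + 1 + 4 + 4 + 0.5 + 4 + 0.5
= 14.5 beats


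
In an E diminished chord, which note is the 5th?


Diminished triad = root + minor 3rd (3 semitones) + diminished 5th (6 semitones)
A triad on E stacks thirds, so the chord tones use letter names E-G-B
Root: E
Minor 3rd above E: G
Diminished 5th above E: Bb
The 5th = Bb


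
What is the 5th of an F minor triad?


Step by step:
Minor triad = root + minor 3rd (3 semitones) + perfect 5th (7 semitones)
A triad on F stacks thirds, so the chord tones use letter names F-A-C
Root: F
Minor 3rd above F: Ab
Perfect 5th above F: C
The 5th = C


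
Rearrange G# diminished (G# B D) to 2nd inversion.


Working:
Root position: G# B D
2nd inversion: move root and 3rd up an octave
Bass note: D
Notes (bottom to top) = D G# B


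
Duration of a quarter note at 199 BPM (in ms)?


Working:
One quarter-note beat = 60000 / BPM = 60000 / 199 ms
Duration = 60000 / 199
= 301.5 ms


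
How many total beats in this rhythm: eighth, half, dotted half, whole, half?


Step by step:
Beat values:
  eighth = 0.5 beats
  half = 2 beats
  dotted half = 3 beats
  whole = 4 beats
  half = 2 beats
Sum = 0.5 + 2 + 3 + 4 + 2
= 11.5 beats


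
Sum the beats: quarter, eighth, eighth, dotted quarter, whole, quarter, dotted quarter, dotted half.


Solution.
Beat values:
  quarter = 1 beat
  eighth = 0.5 beats
  eighth = 0.5 beats
  dotted quarter = 1.5 beats
  whole = 4 beats
  quarter = 1 beat
  dotted quarter = 1.5 beats
  dotted half = 3 beats
Sum = 1 + 0.5 + 0.5 + 1.5 + 4 + 1 + 1.5 + 3
= 13 beats


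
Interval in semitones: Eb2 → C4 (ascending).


Step by step:
Absolute semitone position = octave×12 + chromatic position
Eb2: 2×12 + 3 = 27
C4: 4×12 + 0 = 48
Difference = 48 - 27 = 21
= 21 semitones


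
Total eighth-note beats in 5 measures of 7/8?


Let's work it out.
Time signature 7/8: the bottom number 8 means the eighth note gets one count
The top number 7 means 7 eighth-note beats per measure
Total = 7 × 5 measures
= 35 eighth-note beats


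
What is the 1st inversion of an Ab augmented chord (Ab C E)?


Let's work it out.
Root position: Ab C E
1st inversion: move root up an octave
Bass note: C
Notes (bottom to top) = C E Ab


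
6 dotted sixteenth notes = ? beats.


Reasoning:
Base sixteenth note = 1/4 beats
Dot 1 adds half the previous value: +1/8
One dotted sixteenth = 1/4 + 1/8 = 3/8
6 of them = 6 × 3/8 = 9/4
= 9/4 beats


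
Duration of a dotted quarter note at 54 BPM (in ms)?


Let's work it out.
One quarter-note beat = 60000 / BPM = 60000 / 54 ms
Dotted quarter note = 3/2 × quarter note
Duration = 3/2 × 60000 / 54 = 90000 / 54
= 1666.7 ms


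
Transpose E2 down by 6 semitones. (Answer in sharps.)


Working:
E2: chromatic position 4 in octave 2 → absolute = 2×12 + 4 = 28
Transpose down 6: 28 - 6 = 22
22 = 1×12 + 10 → A# in octave 1
Result = A#1


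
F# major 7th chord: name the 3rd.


Reasoning:
Major 7th chord = root + major 3rd + perfect 5th + major 7th
Seventh chords stack in thirds, so the letter names are F-A-C-E
Root: F#
Major 3rd above F#: A#
Perfect 5th above F#: C#
Major 7th above F#: E#
The 3rd = A#


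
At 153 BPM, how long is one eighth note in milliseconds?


One quarter-note beat = 60000 / BPM = 60000 / 153 ms
Eighth note = 1/2 × quarter note
Duration = 1/2 × 60000 / 153 = 30000 / 153
= 196.1 ms


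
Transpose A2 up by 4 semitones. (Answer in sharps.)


A2: chromatic position 9 in octave 2 → absolute = 2×12 + 9 = 33
Transpose up 4: 33 + 4 = 37
37 = 3×12 + 1 → C# in octave 3
Result = C#3


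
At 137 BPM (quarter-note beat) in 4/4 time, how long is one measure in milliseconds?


Quarter-note beat duration = 60000 / 137 ms
Beats per measure (4/4) = 4
One measure = 4 × 60000 / 137 = 240000 / 137 ms
= 1751.8 ms


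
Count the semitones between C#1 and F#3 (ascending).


Solution.
Absolute semitone position = octave×12 + chromatic position
C#1: 1×12 + 1 = 13
F#3: 3×12 + 6 = 42
Difference = 42 - 13 = 29
= 29 semitones
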